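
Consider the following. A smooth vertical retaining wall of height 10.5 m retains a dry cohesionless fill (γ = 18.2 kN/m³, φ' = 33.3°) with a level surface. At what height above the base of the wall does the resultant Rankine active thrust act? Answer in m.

K_a = 0.2911.
The pressure distribution is triangular, so the resultant acts at H/3 above the base = 10.5/3 = 3.500 m.

3.50 m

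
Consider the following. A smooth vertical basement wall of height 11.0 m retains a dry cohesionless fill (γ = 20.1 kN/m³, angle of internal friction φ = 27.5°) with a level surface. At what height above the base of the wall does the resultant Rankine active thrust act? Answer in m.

K_a = 0.3682.
The pressure distribution is triangular, so the resultant acts at H/3 above the base = 11.0/3 = 3.667 m.

3.67 m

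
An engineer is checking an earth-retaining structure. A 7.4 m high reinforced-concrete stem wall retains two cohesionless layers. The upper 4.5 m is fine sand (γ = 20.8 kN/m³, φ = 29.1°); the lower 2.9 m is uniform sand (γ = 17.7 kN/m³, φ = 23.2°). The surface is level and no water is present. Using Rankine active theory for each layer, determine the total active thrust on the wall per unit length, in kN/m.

K_a1 = tan²(45°−29.1°/2) = 0.3456; K_a2 = tan²(45°−23.2°/2) = 0.4348.
Layer 1: σ at base = K_a1 γ₁ h₁ = 32.35 kPa; P₁ = ½×32.35×4.5 = 72.78.
Layer 2: σ_v at top = γ₁h₁ = 93.60; σ_h top = K_a2×93.60 = 40.70; σ_h base = K_a2×(93.60+17.7×2.9) = 63.01.
P₂ = ½(40.70+63.01)×2.9 = 150.4. Total P_a = 72.78+150.4 = 223.2 kN/m.

223 kN/m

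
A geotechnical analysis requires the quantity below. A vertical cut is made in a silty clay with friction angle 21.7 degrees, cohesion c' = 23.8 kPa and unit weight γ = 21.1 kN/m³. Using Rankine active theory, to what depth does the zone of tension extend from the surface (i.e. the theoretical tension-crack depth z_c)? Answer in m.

K_a = tan²(45° − 21.7°/2) = 0.4601; √K_a = 0.6783.
The active pressure is zero where K_a γ z = 2c√K_a, so z_c = 2c/(γ√K_a) = 2×23.8/(21.1×0.6783) = 3.326 m.

3.33 m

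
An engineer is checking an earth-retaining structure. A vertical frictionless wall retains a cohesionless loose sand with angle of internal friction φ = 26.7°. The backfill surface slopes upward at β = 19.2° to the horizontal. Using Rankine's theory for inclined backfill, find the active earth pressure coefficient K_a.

K_a = cos β · (cos β − √(cos²β − cos²φ)) / (cos β + √(cos²β − cos²φ)).
cos β = 0.9444, cos φ = 0.8934, √(cos²β − cos²φ) = 0.3062.
K_a = 0.9444 × (0.9444 − 0.3062)/(0.9444 + 0.3062) = 0.4820.

0.482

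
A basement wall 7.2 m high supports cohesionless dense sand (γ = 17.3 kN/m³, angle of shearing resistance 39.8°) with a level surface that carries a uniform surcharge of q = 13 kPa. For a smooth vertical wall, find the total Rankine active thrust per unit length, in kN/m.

K_a = tan²(45° − φ/2) = 0.2194.
Soil triangle: ½ K_a γ H² = 0.5×0.2194×17.3×7.2² = 98.40 kN/m.
Surcharge rectangle: K_a q H = 0.2194×13×7.2 = 20.54 kN/m.
Total = 98.40 + 20.54 = 118.9 kN/m.

119 kN/m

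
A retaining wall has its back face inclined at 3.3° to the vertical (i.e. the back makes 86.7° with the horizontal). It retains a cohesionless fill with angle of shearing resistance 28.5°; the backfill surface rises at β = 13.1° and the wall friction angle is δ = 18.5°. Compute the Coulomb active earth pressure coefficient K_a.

0.415

K_a = sin²(α+φ) / [sin²α · sin(α−δ) · (1 + √{sin(φ+δ)sin(φ−β) / (sin(α−δ)sin(α+β))})²].
With α = 86.7°, φ = 28.5°, δ = 18.5°, β = 13.1°: K_a = 0.4146.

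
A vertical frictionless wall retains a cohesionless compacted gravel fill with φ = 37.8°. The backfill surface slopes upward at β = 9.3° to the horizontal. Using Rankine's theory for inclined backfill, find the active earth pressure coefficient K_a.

K_a = cos β · (cos β − √(cos²β − cos²φ)) / (cos β + √(cos²β − cos²φ)).
cos β = 0.9869, cos φ = 0.7902, √(cos²β − cos²φ) = 0.5912.
K_a = 0.9869 × (0.9869 − 0.5912)/(0.9869 + 0.5912) = 0.2474.

0.247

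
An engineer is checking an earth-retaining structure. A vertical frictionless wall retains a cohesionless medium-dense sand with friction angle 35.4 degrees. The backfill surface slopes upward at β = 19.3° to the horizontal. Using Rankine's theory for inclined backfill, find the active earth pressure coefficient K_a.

0.311

K_a = cos β · (cos β − √(cos²β − cos²φ)) / (cos β + √(cos²β − cos²φ)).
cos β = 0.9438, cos φ = 0.8151, √(cos²β − cos²φ) = 0.4757.
K_a = 0.9438 × (0.9438 − 0.4757)/(0.9438 + 0.4757) = 0.3112.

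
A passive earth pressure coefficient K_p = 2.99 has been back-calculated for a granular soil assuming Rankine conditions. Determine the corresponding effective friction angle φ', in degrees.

29.9°

K_p = (1+sin φ)/(1−sin φ) ⇒ sin φ = (K_p − 1)/(K_p + 1) = 0.4987.
φ = arcsin(0.4987) = 29.92°.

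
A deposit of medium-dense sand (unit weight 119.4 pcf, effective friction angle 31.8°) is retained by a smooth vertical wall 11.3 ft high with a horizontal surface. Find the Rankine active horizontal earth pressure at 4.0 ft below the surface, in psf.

K_a = (1 − sin φ)/(1 + sin φ) = 0.3098.
σ_h = K_a γ z = 0.3098 × 119.4 × 4.0 = 148.0 psf.

148 psf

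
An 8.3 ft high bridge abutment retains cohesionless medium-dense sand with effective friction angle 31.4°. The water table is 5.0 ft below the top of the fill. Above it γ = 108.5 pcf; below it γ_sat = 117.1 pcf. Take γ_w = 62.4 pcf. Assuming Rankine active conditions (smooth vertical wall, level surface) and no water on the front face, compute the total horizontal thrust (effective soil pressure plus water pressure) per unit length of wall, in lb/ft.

K_a = tan²(45° − φ/2) = 0.3149.
γ' = 117.1 − 62.4 = 54.70 pcf. Depth below WT = 3.3 ft.
σ'_h at WT = K_a γ d_w = 170.8 psf; at base = 170.8 + K_a γ' × 3.3 = 227.7 psf.
P₁ (0–5.0 ft) = ½×170.8×5.0 = 427.1. P₂ (5.0–8.3 ft) = ½(170.8+227.7)×3.3 = 657.6.
P_w = ½ γ_w h₂² = 0.5×62.4×3.3² = 339.8. Total = 427.1+657.6+339.8 = 1424 lb/ft.

1420 lb/ft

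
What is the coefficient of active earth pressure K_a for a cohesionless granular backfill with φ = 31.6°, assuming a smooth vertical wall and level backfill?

0.312

K_a = (1 − sin φ)/(1 + sin φ) = (1 − sin 31.6°)/(1 + sin 31.6°) = 0.3123.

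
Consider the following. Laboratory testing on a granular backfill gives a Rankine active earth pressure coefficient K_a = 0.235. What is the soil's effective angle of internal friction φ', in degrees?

38.3°

K_a = tan²(45° − φ/2) ⇒ 45° − φ/2 = arctan(√0.235) = 25.86°.
φ = 2(45° − 25.86°) = 38.27°.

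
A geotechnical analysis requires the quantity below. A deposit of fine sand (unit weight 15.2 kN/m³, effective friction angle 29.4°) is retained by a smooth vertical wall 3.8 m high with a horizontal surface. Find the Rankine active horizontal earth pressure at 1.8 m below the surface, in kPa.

9.34 kPa

K_a = (1 − sin φ)/(1 + sin φ) = 0.3415.
σ_h = K_a γ z = 0.3415 × 15.2 × 1.8 = 9.343 kPa.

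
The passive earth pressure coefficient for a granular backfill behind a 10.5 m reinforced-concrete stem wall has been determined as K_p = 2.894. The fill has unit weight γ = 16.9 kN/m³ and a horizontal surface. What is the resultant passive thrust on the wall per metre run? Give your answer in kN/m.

P = ½ K_p γ H² = 0.5 × 2.894 × 16.9 × 10.5² = 2696 kN/m.

2700 kN/m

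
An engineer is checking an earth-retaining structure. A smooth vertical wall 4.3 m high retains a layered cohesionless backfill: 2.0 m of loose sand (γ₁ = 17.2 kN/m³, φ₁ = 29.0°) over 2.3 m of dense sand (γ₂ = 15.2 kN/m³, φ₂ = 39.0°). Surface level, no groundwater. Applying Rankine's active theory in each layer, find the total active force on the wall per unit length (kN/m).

39.1 kN/m

K_a1 = tan²(45°−29.0°/2) = 0.3470; K_a2 = tan²(45°−39.0°/2) = 0.2275.
Layer 1: σ at base = K_a1 γ₁ h₁ = 11.94 kPa; P₁ = ½×11.94×2.0 = 11.94.
Layer 2: σ_v at top = γ₁h₁ = 34.40; σ_h top = K_a2×34.40 = 7.826; σ_h base = K_a2×(34.40+15.2×2.3) = 15.78.
P₂ = ½(7.826+15.78)×2.3 = 27.15. Total P_a = 11.94+27.15 = 39.08 kN/m.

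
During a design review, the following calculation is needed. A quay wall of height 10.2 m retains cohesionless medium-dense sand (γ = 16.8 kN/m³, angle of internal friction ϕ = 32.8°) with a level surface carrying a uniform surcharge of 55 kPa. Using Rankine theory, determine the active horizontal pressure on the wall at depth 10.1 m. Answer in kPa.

K_a = (1 − sin φ)/(1 + sin φ) = 0.2973.
σ_v = γz + q = 16.8 × 10.1 + 55 = 224.7 kPa.
σ_h = K_a σ_v = 0.2973 × 224.7 = 66.79 kPa.

66.8 kPa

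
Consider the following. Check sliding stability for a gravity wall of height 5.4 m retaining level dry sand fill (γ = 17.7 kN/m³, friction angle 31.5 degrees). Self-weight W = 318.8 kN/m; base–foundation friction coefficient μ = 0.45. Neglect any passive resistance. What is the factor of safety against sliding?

K_a = tan²(45° − 31.5°/2) = 0.3136.
P_a = ½K_aγH² = 0.5×0.3136×17.7×5.4² = 80.94 kN/m, acting at H/3 = 1.800 m above the base.
FS_sliding = μW / P_a = 0.45×318.8 / 80.94 = 1.772.

1.77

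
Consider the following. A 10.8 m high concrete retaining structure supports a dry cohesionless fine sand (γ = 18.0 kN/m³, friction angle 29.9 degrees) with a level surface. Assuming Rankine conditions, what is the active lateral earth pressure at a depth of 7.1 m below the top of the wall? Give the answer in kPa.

K_a = (1 − sin φ)/(1 + sin φ) = 0.3347.
σ_h = K_a γ z = 0.3347 × 18.0 × 7.1 = 42.77 kPa.

42.8 kPa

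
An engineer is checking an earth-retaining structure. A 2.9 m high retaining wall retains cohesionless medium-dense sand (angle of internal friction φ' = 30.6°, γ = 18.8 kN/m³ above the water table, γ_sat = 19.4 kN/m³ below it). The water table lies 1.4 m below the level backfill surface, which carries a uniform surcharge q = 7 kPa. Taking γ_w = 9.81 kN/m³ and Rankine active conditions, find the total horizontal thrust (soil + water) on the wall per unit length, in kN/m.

40.0 kN/m

K_a = tan²(45° − φ/2) = 0.3253.
γ' = 19.4 − 9.81 = 9.590 kN/m³. h₂ = H − d_w = 1.5 m.
σ'_h: at surface K_a·q = 2.277; at WT K_a(q+γd_w) = 10.84; at base K_a(q+γd_w+γ'h₂) = 15.52 kPa.
P₁ = ½(2.277+10.84)×1.4 = 9.183; P₂ = ½(10.84+15.52)×1.5 = 19.77; P_w = ½γ_w h₂² = 11.04.
Total = 9.183+19.77+11.04 = 39.99 kN/m.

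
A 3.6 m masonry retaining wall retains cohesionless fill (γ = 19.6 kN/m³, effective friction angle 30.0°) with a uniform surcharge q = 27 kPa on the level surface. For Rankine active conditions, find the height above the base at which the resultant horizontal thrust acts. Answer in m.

K_a = 0.3333.
Triangular part P₁ = ½K_aγH² = 42.34 at H/3 = 1.200 m; rectangular part P₂ = K_a q H = 32.40 at H/2 = 1.800 m.
ȳ = (P₁·1.200 + P₂·1.800)/(P₁+P₂) = 1.460 m.

1.46 m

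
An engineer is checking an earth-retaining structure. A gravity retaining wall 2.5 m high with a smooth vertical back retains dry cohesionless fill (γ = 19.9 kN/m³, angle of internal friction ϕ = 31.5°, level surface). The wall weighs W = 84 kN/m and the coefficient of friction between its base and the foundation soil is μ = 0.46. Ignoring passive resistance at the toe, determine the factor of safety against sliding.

K_a = tan²(45° − 31.5°/2) = 0.3136.
P_a = ½K_aγH² = 0.5×0.3136×19.9×2.5² = 19.50 kN/m, acting at H/3 = 0.8333 m above the base.
FS_sliding = μW / P_a = 0.46×84 / 19.50 = 1.981.

1.98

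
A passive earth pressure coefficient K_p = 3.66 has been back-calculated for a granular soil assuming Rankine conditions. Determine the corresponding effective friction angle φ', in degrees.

34.8°

K_p = (1+sin φ)/(1−sin φ) ⇒ sin φ = (K_p − 1)/(K_p + 1) = 0.5708.
φ = arcsin(0.5708) = 34.81°.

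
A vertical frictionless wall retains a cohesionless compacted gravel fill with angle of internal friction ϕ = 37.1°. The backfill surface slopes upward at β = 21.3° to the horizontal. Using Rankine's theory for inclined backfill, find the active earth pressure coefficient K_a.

K_a = cos β · (cos β − √(cos²β − cos²φ)) / (cos β + √(cos²β − cos²φ)).
cos β = 0.9317, cos φ = 0.7976, √(cos²β − cos²φ) = 0.4816.
K_a = 0.9317 × (0.9317 − 0.4816)/(0.9317 + 0.4816) = 0.2967.

0.297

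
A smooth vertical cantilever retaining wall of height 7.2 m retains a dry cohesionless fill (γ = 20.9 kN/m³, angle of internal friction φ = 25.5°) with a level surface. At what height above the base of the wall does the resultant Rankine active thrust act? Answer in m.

K_a = 0.3981.
The pressure distribution is triangular, so the resultant acts at H/3 above the base = 7.2/3 = 2.400 m.

2.40 m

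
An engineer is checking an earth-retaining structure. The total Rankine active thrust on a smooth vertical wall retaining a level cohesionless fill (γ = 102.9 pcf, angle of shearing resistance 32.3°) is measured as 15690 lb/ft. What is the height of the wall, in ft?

31.7 ft

K_a = 0.3035. P_a = ½ K_a γ H² ⇒ H = √(2P_a/(K_a γ)).
H = √(2×15690/(0.3035×102.9)) = 31.70 ft.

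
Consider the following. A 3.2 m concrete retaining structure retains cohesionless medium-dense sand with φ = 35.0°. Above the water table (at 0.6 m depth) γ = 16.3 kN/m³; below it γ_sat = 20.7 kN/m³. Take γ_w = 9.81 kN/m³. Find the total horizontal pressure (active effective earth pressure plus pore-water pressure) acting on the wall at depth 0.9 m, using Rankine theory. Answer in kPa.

6.48 kPa

K_a = (1 − sin φ)/(1 + sin φ) = 0.2710.
γ' = 20.7 − 9.81 = 10.89 kN/m³.
Effective vertical stress at 0.9 m: σ'_v = 16.3×0.6 + 10.89×0.300 = 13.05 kPa.
σ'_h = K_a σ'_v = 0.2710 × 13.05 = 3.536 kPa; u = γ_w × 0.300 = 2.943 kPa.
Total σ_h = 3.536 + 2.943 = 6.479 kPa.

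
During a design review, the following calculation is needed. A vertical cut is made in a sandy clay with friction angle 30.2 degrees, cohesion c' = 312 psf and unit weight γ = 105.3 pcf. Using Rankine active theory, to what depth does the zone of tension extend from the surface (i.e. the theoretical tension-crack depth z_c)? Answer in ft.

10.3 ft

K_a = tan²(45° − 30.2°/2) = 0.3307; √K_a = 0.5750.
The active pressure is zero where K_a γ z = 2c√K_a, so z_c = 2c/(γ√K_a) = 2×312/(105.3×0.5750) = 10.31 ft.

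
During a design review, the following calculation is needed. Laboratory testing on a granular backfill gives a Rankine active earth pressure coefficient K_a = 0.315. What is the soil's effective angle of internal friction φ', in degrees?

K_a = tan²(45° − φ/2) ⇒ 45° − φ/2 = arctan(√0.315) = 29.30°.
φ = 2(45° − 29.30°) = 31.39°.

31.4°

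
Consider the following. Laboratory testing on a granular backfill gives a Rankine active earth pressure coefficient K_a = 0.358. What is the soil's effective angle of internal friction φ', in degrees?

K_a = tan²(45° − φ/2) ⇒ 45° − φ/2 = arctan(√0.358) = 30.89°.
φ = 2(45° − 30.89°) = 28.21°.

28.2°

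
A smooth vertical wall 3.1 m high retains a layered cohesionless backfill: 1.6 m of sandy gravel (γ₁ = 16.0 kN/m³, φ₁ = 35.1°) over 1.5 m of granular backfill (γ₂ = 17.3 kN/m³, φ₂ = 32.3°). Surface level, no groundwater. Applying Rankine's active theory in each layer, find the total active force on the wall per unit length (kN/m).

23.1 kN/m

K_a1 = tan²(45°−35.1°/2) = 0.2698; K_a2 = tan²(45°−32.3°/2) = 0.3035.
Layer 1: σ at base = K_a1 γ₁ h₁ = 6.908 kPa; P₁ = ½×6.908×1.6 = 5.526.
Layer 2: σ_v at top = γ₁h₁ = 25.60; σ_h top = K_a2×25.60 = 7.769; σ_h base = K_a2×(25.60+17.3×1.5) = 15.64.
P₂ = ½(7.769+15.64)×1.5 = 17.56. Total P_a = 5.526+17.56 = 23.09 kN/m.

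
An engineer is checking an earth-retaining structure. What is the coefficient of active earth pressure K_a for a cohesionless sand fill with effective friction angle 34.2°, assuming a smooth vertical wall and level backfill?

0.280

K_a = (1 − sin φ)/(1 + sin φ) = (1 − sin 34.2°)/(1 + sin 34.2°) = 0.2803.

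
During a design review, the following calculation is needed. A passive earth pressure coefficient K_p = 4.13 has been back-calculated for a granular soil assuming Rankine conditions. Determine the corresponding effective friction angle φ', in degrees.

K_p = (1+sin φ)/(1−sin φ) ⇒ sin φ = (K_p − 1)/(K_p + 1) = 0.6101.
φ = arcsin(0.6101) = 37.60°.

37.6°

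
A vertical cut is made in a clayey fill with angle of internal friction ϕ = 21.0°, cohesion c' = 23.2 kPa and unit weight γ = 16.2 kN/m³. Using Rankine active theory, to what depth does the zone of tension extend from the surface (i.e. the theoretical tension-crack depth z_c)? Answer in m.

K_a = tan²(45° − 21.0°/2) = 0.4724; √K_a = 0.6873.
The active pressure is zero where K_a γ z = 2c√K_a, so z_c = 2c/(γ√K_a) = 2×23.2/(16.2×0.6873) = 4.167 m.

4.17 m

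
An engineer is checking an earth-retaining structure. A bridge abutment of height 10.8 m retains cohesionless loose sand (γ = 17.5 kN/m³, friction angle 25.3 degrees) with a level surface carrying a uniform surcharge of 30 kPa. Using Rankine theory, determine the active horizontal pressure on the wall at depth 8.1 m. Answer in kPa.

K_a = (1 − sin φ)/(1 + sin φ) = 0.4012.
σ_v = γz + q = 17.5 × 8.1 + 30 = 171.8 kPa.
σ_h = K_a σ_v = 0.4012 × 171.8 = 68.90 kPa.

68.9 kPa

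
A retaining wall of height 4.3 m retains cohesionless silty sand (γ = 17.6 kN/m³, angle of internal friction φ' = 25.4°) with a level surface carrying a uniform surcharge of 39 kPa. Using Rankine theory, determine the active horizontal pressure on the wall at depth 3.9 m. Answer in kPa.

K_a = (1 − sin φ)/(1 + sin φ) = 0.3996.
σ_v = γz + q = 17.6 × 3.9 + 39 = 107.6 kPa.
σ_h = K_a σ_v = 0.3996 × 107.6 = 43.02 kPa.

43.0 kPa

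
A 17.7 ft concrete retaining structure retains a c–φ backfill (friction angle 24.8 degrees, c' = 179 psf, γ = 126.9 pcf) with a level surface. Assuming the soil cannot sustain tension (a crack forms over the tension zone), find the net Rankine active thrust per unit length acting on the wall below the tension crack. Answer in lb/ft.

4580 lb/ft

K_a = 0.4090; √K_a = 0.6395.
Tension-crack depth z_c = 2c/(γ√K_a) = 2×179/(126.9×0.6395) = 4.411 ft.
σ_a at base = K_a γ H − 2c√K_a = 0.4090×126.9×17.7 − 2×179×0.6395 = 689.7 psf.
P_a = ½ × 689.7 × (H − z_c) = 0.5×689.7×13.29 = 4583 lb/ft.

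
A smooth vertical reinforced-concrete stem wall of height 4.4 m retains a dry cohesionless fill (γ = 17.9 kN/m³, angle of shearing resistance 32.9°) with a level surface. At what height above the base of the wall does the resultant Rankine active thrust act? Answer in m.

K_a = 0.2960.
The pressure distribution is triangular, so the resultant acts at H/3 above the base = 4.4/3 = 1.467 m.

1.47 m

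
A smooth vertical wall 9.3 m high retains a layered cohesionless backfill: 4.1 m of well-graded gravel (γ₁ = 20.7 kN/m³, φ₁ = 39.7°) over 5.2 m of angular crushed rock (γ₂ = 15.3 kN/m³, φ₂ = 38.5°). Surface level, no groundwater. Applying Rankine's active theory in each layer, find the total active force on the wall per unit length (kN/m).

189 kN/m

K_a1 = tan²(45°−39.7°/2) = 0.2204; K_a2 = tan²(45°−38.5°/2) = 0.2327.
Layer 1: σ at base = K_a1 γ₁ h₁ = 18.71 kPa; P₁ = ½×18.71×4.1 = 38.35.
Layer 2: σ_v at top = γ₁h₁ = 84.87; σ_h top = K_a2×84.87 = 19.75; σ_h base = K_a2×(84.87+15.3×5.2) = 38.26.
P₂ = ½(19.75+38.26)×5.2 = 150.8. Total P_a = 38.35+150.8 = 189.2 kN/m.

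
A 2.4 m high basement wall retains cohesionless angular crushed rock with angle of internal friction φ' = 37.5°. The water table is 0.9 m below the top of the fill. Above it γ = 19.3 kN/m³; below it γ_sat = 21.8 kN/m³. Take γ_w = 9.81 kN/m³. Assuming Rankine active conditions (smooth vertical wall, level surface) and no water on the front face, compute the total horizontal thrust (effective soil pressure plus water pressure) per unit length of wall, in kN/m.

22.6 kN/m

K_a = tan²(45° − φ/2) = 0.2432.
γ' = 21.8 − 9.81 = 11.99 kN/m³. Depth below WT = 1.5 m.
σ'_h at WT = K_a γ d_w = 4.224 kPa; at base = 4.224 + K_a γ' × 1.5 = 8.598 kPa.
P₁ (0–0.9 m) = ½×4.224×0.9 = 1.901. P₂ (0.9–2.4 m) = ½(4.224+8.598)×1.5 = 9.617.
P_w = ½ γ_w h₂² = 0.5×9.81×1.5² = 11.04. Total = 1.901+9.617+11.04 = 22.55 kN/m.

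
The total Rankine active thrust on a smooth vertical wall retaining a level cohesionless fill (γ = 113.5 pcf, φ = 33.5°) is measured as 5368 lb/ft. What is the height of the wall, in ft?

18.1 ft

K_a = 0.2887. P_a = ½ K_a γ H² ⇒ H = √(2P_a/(K_a γ)).
H = √(2×5368/(0.2887×113.5)) = 18.10 ft.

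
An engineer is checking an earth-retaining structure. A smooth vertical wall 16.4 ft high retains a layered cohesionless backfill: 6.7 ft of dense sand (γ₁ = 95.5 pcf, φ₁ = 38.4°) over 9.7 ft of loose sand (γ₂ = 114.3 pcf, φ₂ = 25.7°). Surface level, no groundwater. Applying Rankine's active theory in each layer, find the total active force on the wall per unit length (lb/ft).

5080 lb/ft

K_a1 = tan²(45°−38.4°/2) = 0.2337; K_a2 = tan²(45°−25.7°/2) = 0.3950.
Layer 1: σ at base = K_a1 γ₁ h₁ = 149.5 psf; P₁ = ½×149.5×6.7 = 500.9.
Layer 2: σ_v at top = γ₁h₁ = 639.9; σ_h top = K_a2×639.9 = 252.8; σ_h base = K_a2×(639.9+114.3×9.7) = 690.7.
P₂ = ½(252.8+690.7)×9.7 = 4576. Total P_a = 500.9+4576 = 5077 lb/ft.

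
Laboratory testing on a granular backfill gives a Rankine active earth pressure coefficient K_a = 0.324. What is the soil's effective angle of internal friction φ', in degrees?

K_a = tan²(45° − φ/2) ⇒ 45° − φ/2 = arctan(√0.324) = 29.65°.
φ = 2(45° − 29.65°) = 30.70°.

30.7°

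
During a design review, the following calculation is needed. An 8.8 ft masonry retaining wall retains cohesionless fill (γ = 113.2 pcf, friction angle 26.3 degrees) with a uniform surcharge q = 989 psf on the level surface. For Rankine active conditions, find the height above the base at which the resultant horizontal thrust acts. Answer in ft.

3.91 ft

K_a = 0.3859.
Triangular part P₁ = ½K_aγH² = 1692 at H/3 = 2.933 ft; rectangular part P₂ = K_a q H = 3359 at H/2 = 4.400 ft.
ȳ = (P₁·2.933 + P₂·4.400)/(P₁+P₂) = 3.909 ft.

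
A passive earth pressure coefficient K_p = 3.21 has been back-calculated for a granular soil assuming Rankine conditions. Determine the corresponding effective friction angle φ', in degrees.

K_p = (1+sin φ)/(1−sin φ) ⇒ sin φ = (K_p − 1)/(K_p + 1) = 0.5249.
φ = arcsin(0.5249) = 31.66°.

31.7°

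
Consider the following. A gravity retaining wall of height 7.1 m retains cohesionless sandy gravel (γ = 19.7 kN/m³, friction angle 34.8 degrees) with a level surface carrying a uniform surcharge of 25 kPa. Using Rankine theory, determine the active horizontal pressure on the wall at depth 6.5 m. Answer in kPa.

K_a = (1 − sin φ)/(1 + sin φ) = 0.2733.
σ_v = γz + q = 19.7 × 6.5 + 25 = 153.0 kPa.
σ_h = K_a σ_v = 0.2733 × 153.0 = 41.83 kPa.

41.8 kPa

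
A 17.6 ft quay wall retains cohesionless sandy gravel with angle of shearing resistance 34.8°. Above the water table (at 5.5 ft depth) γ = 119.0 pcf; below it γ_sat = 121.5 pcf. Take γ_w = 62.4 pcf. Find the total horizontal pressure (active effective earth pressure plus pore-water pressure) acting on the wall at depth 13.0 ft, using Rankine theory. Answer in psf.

K_a = (1 − sin φ)/(1 + sin φ) = 0.2733.
γ' = 121.5 − 62.4 = 59.10 pcf.
Effective vertical stress at 13.0 ft: σ'_v = 119.0×5.5 + 59.10×7.50 = 1098 psf.
σ'_h = K_a σ'_v = 0.2733 × 1098 = 300.0 psf; u = γ_w × 7.50 = 468.0 psf.
Total σ_h = 300.0 + 468.0 = 768.0 psf.

768 psf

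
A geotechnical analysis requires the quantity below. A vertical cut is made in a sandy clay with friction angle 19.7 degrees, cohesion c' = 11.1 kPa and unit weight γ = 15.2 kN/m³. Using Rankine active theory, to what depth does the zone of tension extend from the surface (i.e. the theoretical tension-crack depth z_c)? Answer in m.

2.07 m

K_a = tan²(45° − 19.7°/2) = 0.4958; √K_a = 0.7041.
The active pressure is zero where K_a γ z = 2c√K_a, so z_c = 2c/(γ√K_a) = 2×11.1/(15.2×0.7041) = 2.074 m.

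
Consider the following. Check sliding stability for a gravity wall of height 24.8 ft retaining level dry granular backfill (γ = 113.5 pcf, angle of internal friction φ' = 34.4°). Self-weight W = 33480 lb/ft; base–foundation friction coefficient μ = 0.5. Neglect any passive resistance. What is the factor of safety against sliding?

K_a = tan²(45° − 34.4°/2) = 0.2780.
P_a = ½K_aγH² = 0.5×0.2780×113.5×24.8² = 9703 lb/ft, acting at H/3 = 8.267 ft above the base.
FS_sliding = μW / P_a = 0.5×33480 / 9703 = 1.725.

1.73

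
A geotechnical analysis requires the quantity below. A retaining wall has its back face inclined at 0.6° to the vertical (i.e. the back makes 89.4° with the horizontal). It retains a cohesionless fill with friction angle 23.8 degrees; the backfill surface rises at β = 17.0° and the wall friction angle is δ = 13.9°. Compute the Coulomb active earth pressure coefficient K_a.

K_a = sin²(α+φ) / [sin²α · sin(α−δ) · (1 + √{sin(φ+δ)sin(φ−β) / (sin(α−δ)sin(α+β))})²].
With α = 89.4°, φ = 23.8°, δ = 13.9°, β = 17.0°: K_a = 0.5333.

0.533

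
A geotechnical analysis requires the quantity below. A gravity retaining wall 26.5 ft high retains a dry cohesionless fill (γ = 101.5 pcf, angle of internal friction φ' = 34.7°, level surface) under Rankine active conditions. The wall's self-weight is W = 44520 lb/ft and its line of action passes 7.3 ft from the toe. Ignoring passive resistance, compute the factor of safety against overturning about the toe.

K_a = tan²(45° − 34.7°/2) = 0.2745.
P_a = ½K_aγH² = 0.5×0.2745×101.5×26.5² = 9782 lb/ft, acting at H/3 = 8.833 ft above the base.
Overturning moment M_o = P_a × H/3 = 9782 × 8.833 = 86410.
Resisting moment M_r = W × 7.3 = 44520 × 7.3 = 325000.
FS_overturning = M_r/M_o = 325000/86410 = 3.761.

3.76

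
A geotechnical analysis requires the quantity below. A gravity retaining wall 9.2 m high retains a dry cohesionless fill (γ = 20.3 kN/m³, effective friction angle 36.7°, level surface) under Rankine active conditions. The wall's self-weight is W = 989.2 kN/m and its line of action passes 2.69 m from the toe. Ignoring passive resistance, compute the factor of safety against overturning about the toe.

K_a = tan²(45° − 36.7°/2) = 0.2519.
P_a = ½K_aγH² = 0.5×0.2519×20.3×9.2² = 216.4 kN/m, acting at H/3 = 3.067 m above the base.
Overturning moment M_o = P_a × H/3 = 216.4 × 3.067 = 663.5.
Resisting moment M_r = W × 2.69 = 989.2 × 2.69 = 2661.
FS_overturning = M_r/M_o = 2661/663.5 = 4.010.

4.01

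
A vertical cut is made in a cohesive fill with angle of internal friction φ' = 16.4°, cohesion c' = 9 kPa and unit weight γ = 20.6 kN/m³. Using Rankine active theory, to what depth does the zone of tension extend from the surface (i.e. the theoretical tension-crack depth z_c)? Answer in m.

K_a = tan²(45° − 16.4°/2) = 0.5596; √K_a = 0.7481.
The active pressure is zero where K_a γ z = 2c√K_a, so z_c = 2c/(γ√K_a) = 2×9/(20.6×0.7481) = 1.168 m.

1.17 m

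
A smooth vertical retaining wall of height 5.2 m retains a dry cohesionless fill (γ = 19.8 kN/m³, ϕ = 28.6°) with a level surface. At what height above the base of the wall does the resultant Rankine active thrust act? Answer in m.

K_a = 0.3525.
The pressure distribution is triangular, so the resultant acts at H/3 above the base = 5.2/3 = 1.733 m.

1.73 m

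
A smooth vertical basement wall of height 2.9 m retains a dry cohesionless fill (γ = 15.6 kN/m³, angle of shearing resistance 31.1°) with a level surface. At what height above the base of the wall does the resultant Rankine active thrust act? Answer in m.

K_a = 0.3188.
The pressure distribution is triangular, so the resultant acts at H/3 above the base = 2.9/3 = 0.9667 m.

0.967 m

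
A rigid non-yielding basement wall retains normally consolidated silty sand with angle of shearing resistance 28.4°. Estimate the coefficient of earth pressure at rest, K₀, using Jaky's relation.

0.524

K₀ = 1 − sin φ' = 1 − sin 28.4° = 0.5244.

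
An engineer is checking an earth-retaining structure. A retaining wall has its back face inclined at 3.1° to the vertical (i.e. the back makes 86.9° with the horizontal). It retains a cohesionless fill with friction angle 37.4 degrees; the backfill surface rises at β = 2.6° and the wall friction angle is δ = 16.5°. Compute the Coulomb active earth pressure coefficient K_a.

K_a = sin²(α+φ) / [sin²α · sin(α−δ) · (1 + √{sin(φ+δ)sin(φ−β) / (sin(α−δ)sin(α+β))})²].
With α = 86.9°, φ = 37.4°, δ = 16.5°, β = 2.6°: K_a = 0.2515.

0.252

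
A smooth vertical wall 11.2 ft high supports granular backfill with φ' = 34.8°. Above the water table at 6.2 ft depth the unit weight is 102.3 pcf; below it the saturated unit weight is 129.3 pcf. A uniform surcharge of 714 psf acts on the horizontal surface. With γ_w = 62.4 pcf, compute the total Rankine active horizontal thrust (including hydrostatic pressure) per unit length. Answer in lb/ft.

4600 lb/ft

K_a = tan²(45° − φ/2) = 0.2733.
γ' = 129.3 − 62.4 = 66.90 pcf. h₂ = H − d_w = 5.0 ft.
σ'_h: at surface K_a·q = 195.1; at WT K_a(q+γd_w) = 368.5; at base K_a(q+γd_w+γ'h₂) = 459.9 psf.
P₁ = ½(195.1+368.5)×6.2 = 1747; P₂ = ½(368.5+459.9)×5.0 = 2071; P_w = ½γ_w h₂² = 780.0.
Total = 1747+2071+780.0 = 4598 lb/ft.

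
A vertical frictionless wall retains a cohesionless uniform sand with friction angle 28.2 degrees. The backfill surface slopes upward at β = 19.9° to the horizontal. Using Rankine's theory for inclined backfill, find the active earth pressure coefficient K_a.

K_a = cos β · (cos β − √(cos²β − cos²φ)) / (cos β + √(cos²β − cos²φ)).
cos β = 0.9403, cos φ = 0.8813, √(cos²β − cos²φ) = 0.3278.
K_a = 0.9403 × (0.9403 − 0.3278)/(0.9403 + 0.3278) = 0.4542.

0.454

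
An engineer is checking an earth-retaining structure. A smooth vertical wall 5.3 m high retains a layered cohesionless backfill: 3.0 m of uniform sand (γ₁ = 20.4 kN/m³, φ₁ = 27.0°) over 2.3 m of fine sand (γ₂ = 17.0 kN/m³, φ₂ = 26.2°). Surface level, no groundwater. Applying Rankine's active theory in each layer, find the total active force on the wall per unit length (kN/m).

K_a1 = tan²(45°−27.0°/2) = 0.3755; K_a2 = tan²(45°−26.2°/2) = 0.3874.
Layer 1: σ at base = K_a1 γ₁ h₁ = 22.98 kPa; P₁ = ½×22.98×3.0 = 34.47.
Layer 2: σ_v at top = γ₁h₁ = 61.20; σ_h top = K_a2×61.20 = 23.71; σ_h base = K_a2×(61.20+17.0×2.3) = 38.86.
P₂ = ½(23.71+38.86)×2.3 = 71.96. Total P_a = 34.47+71.96 = 106.4 kN/m.

106 kN/m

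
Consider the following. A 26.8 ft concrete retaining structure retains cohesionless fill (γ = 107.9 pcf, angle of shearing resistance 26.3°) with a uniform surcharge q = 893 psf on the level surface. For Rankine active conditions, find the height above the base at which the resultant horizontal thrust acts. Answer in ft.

10.6 ft

K_a = 0.3859.
Triangular part P₁ = ½K_aγH² = 14950 at H/3 = 8.933 ft; rectangular part P₂ = K_a q H = 9236 at H/2 = 13.40 ft.
ȳ = (P₁·8.933 + P₂·13.40)/(P₁+P₂) = 10.64 ft.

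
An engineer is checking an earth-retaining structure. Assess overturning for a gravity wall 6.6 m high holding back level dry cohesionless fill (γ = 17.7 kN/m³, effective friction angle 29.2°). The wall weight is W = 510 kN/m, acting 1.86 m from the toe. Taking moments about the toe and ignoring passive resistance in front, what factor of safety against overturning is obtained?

K_a = tan²(45° − 29.2°/2) = 0.3442.
P_a = ½K_aγH² = 0.5×0.3442×17.7×6.6² = 132.7 kN/m, acting at H/3 = 2.200 m above the base.
Overturning moment M_o = P_a × H/3 = 132.7 × 2.200 = 291.9.
Resisting moment M_r = W × 1.86 = 510 × 1.86 = 948.6.
FS_overturning = M_r/M_o = 948.6/291.9 = 3.249.

3.25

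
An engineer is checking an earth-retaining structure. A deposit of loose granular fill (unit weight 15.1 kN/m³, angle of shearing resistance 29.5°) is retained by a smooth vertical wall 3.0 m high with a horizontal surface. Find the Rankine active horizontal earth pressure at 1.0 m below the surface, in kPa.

K_a = (1 − sin φ)/(1 + sin φ) = 0.3401.
σ_h = K_a γ z = 0.3401 × 15.1 × 1.0 = 5.136 kPa.

5.14 kPa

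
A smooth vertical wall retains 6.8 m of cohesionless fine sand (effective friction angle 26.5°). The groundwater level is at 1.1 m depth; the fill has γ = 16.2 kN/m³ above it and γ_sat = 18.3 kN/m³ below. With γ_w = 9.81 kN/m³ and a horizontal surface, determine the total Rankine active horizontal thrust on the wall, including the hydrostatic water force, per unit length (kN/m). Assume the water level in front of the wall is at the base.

K_a = tan²(45° − φ/2) = 0.3829.
γ' = 18.3 − 9.81 = 8.490 kN/m³. Depth below WT = 5.7 m.
σ'_h at WT = K_a γ d_w = 6.824 kPa; at base = 6.824 + K_a γ' × 5.7 = 25.36 kPa.
P₁ (0–1.1 m) = ½×6.824×1.1 = 3.753. P₂ (1.1–6.8 m) = ½(6.824+25.36)×5.7 = 91.71.
P_w = ½ γ_w h₂² = 0.5×9.81×5.7² = 159.4. Total = 3.753+91.71+159.4 = 254.8 kN/m.

255 kN/m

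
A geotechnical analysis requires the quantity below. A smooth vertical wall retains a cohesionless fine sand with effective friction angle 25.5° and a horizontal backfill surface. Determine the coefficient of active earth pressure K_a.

K_a = (1 − sin φ)/(1 + sin φ) = (1 − sin 25.5°)/(1 + sin 25.5°) = 0.3981.

0.398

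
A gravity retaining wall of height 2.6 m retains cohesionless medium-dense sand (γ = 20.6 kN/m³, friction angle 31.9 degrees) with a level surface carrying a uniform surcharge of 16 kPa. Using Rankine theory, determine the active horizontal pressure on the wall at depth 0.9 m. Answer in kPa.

10.7 kPa

K_a = (1 − sin φ)/(1 + sin φ) = 0.3085.
σ_v = γz + q = 20.6 × 0.9 + 16 = 34.54 kPa.
σ_h = K_a σ_v = 0.3085 × 34.54 = 10.66 kPa.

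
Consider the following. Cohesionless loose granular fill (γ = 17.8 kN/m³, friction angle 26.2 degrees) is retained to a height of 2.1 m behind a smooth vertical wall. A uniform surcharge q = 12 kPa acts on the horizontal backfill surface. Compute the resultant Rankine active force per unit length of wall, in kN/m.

K_a = tan²(45° − φ/2) = 0.3874.
Soil triangle: ½ K_a γ H² = 0.5×0.3874×17.8×2.1² = 15.21 kN/m.
Surcharge rectangle: K_a q H = 0.3874×12×2.1 = 9.763 kN/m.
Total = 15.21 + 9.763 = 24.97 kN/m.

25.0 kN/m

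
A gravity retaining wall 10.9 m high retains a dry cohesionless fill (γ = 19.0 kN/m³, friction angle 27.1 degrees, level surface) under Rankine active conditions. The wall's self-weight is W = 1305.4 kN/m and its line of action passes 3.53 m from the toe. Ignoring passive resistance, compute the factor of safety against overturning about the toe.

3.00

K_a = tan²(45° − 27.1°/2) = 0.3741.
P_a = ½K_aγH² = 0.5×0.3741×19.0×10.9² = 422.2 kN/m, acting at H/3 = 3.633 m above the base.
Overturning moment M_o = P_a × H/3 = 422.2 × 3.633 = 1534.
Resisting moment M_r = W × 3.53 = 1305.4 × 3.53 = 4608.
FS_overturning = M_r/M_o = 4608/1534 = 3.004.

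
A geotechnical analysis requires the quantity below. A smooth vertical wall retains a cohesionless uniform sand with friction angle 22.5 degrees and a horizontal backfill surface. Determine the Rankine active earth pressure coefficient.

0.446

K_a = tan²(45° − φ/2) = tan²(33.75°) = 0.4465.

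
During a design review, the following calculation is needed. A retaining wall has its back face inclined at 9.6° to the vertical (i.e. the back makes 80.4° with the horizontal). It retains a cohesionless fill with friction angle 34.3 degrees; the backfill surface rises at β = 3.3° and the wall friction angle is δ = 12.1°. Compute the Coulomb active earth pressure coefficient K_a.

0.342

K_a = sin²(α+φ) / [sin²α · sin(α−δ) · (1 + √{sin(φ+δ)sin(φ−β) / (sin(α−δ)sin(α+β))})²].
With α = 80.4°, φ = 34.3°, δ = 12.1°, β = 3.3°: K_a = 0.3416.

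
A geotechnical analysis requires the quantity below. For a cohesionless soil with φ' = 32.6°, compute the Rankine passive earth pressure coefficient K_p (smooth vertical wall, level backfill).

3.34

K_p = (1 + sin φ)/(1 − sin φ) = tan²(45° + 32.6°/2) = 3.336.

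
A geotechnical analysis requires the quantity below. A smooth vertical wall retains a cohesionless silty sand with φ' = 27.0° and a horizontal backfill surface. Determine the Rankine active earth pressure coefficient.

K_a = tan²(45° − φ/2) = tan²(31.50°) = 0.3755.

0.376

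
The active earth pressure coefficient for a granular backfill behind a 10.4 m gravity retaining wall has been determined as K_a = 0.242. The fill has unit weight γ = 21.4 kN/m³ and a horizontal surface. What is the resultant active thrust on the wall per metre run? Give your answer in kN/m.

280 kN/m

P = ½ K_a γ H² = 0.5 × 0.242 × 21.4 × 10.4² = 280.1 kN/m.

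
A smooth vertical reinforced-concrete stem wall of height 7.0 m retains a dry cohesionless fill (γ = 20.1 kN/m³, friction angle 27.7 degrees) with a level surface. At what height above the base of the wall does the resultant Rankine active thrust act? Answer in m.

2.33 m

K_a = 0.3653.
The pressure distribution is triangular, so the resultant acts at H/3 above the base = 7.0/3 = 2.333 m.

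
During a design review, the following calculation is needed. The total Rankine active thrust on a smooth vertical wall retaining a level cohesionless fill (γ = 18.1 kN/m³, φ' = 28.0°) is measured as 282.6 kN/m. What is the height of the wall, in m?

K_a = 0.3610. P_a = ½ K_a γ H² ⇒ H = √(2P_a/(K_a γ)).
H = √(2×282.6/(0.3610×18.1)) = 9.300 m.

9.30 m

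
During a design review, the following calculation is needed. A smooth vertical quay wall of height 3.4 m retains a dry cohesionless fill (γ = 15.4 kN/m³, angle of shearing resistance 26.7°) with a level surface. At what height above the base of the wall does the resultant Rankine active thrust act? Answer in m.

K_a = 0.3800.
The pressure distribution is triangular, so the resultant acts at H/3 above the base = 3.4/3 = 1.133 m.

1.13 m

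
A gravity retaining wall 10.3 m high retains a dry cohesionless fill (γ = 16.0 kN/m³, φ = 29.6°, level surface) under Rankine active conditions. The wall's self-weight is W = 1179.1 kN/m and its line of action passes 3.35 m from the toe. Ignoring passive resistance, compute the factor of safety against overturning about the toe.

4.00

K_a = tan²(45° − 29.6°/2) = 0.3387.
P_a = ½K_aγH² = 0.5×0.3387×16.0×10.3² = 287.5 kN/m, acting at H/3 = 3.433 m above the base.
Overturning moment M_o = P_a × H/3 = 287.5 × 3.433 = 987.1.
Resisting moment M_r = W × 3.35 = 1179.1 × 3.35 = 3950.
FS_overturning = M_r/M_o = 3950/987.1 = 4.002.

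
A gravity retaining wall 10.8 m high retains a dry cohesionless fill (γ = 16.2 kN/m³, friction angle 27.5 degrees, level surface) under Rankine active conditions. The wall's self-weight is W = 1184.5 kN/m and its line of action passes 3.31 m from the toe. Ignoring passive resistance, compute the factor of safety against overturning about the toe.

K_a = tan²(45° − 27.5°/2) = 0.3682.
P_a = ½K_aγH² = 0.5×0.3682×16.2×10.8² = 347.9 kN/m, acting at H/3 = 3.600 m above the base.
Overturning moment M_o = P_a × H/3 = 347.9 × 3.600 = 1252.
Resisting moment M_r = W × 3.31 = 1184.5 × 3.31 = 3921.
FS_overturning = M_r/M_o = 3921/1252 = 3.131.

3.13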